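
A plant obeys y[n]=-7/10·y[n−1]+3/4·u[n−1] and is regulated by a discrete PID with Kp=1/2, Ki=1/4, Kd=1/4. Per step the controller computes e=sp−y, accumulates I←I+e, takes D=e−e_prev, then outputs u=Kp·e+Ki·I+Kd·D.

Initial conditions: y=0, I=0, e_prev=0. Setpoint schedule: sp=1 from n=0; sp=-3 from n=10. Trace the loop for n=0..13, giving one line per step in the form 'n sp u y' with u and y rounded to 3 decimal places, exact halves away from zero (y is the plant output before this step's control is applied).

(exact arithmetic carried between steps; '≈' marks a value shown rounded to 6 d.p. or computed from one; I and e_prev carry over from the previous line; the table rounds u and y to 3 d.p., halves away from zero)
n=0: y=0, sp=1, e=sp−y=1; I=1, D=e−e_prev=1; u=1/2·1+1/4·1+1/4·1=1; next y=-7/10·0+3/4·1=0.75
n=1: y=0.75, sp=1, e=sp−y=0.25; I=1.25, D=e−e_prev=-0.75; u=1/2·0.25+1/4·1.25+1/4·(-0.75)=0.25; next y=-7/10·0.75+3/4·0.25=-0.3375
n=2: y=-0.3375, sp=1, e=sp−y=1.3375; I=2.5875, D=e−e_prev=1.0875; u=1/2·1.3375+1/4·2.5875+1/4·1.0875=1.5875; next y=-7/10·(-0.3375)+3/4·1.5875=1.426875
n=3: y=1.426875, sp=1, e=sp−y=-0.426875; I=2.160625, D=e−e_prev=-1.764375; u=1/2·(-0.426875)+1/4·2.160625+1/4·(-1.764375)=-0.114375; next y=-7/10·1.426875+3/4·(-0.114375)≈-1.084594
n=4: y≈-1.084594, sp=1, e=sp−y≈2.084594; I≈4.245219, D=e−e_prev≈2.511469; u=1/2·2.084594+1/4·4.245219+1/4·2.511469≈2.731469; next y=-7/10·(-1.084594)+3/4·2.731469≈2.807817
n=5: y≈2.807817, sp=1, e=sp−y≈-1.807817; I≈2.437402, D=e−e_prev≈-3.892411; u=1/2·(-1.807817)+1/4·2.437402+1/4·(-3.892411)≈-1.267661; next y=-7/10·2.807817+3/4·(-1.267661)≈-2.916218
n=6: y≈-2.916218, sp=1, e=sp−y≈3.916218; I≈6.353619, D=e−e_prev≈5.724035; u=1/2·3.916218+1/4·6.353619+1/4·5.724035≈4.977522; next y=-7/10·(-2.916218)+3/4·4.977522≈5.774494
n=7: y≈5.774494, sp=1, e=sp−y≈-4.774494; I≈1.579125, D=e−e_prev≈-8.690712; u=1/2·(-4.774494)+1/4·1.579125+1/4·(-8.690712)≈-4.165144; next y=-7/10·5.774494+3/4·(-4.165144)≈-7.166004
n=8: y≈-7.166004, sp=1, e=sp−y≈8.166004; I≈9.745129, D=e−e_prev≈12.940498; u=1/2·8.166004+1/4·9.745129+1/4·12.940498≈9.754409; next y=-7/10·(-7.166004)+3/4·9.754409≈12.332009
n=9: y≈12.332009, sp=1, e=sp−y≈-11.332009; I≈-1.586880, D=e−e_prev≈-19.498013; u=1/2·(-11.332009)+1/4·(-1.586880)+1/4·(-19.498013)≈-10.937228; next y=-7/10·12.332009+3/4·(-10.937228)≈-16.835327
n=10: y≈-16.835327, sp=-3, e=sp−y≈13.835327; I≈12.248447, D=e−e_prev≈25.167337; u=1/2·13.835327+1/4·12.248447+1/4·25.167337≈16.271610; next y=-7/10·(-16.835327)+3/4·16.271610≈23.988436
n=11: y≈23.988436, sp=-3, e=sp−y≈-26.988436; I≈-14.739989, D=e−e_prev≈-40.823764; u=1/2·(-26.988436)+1/4·(-14.739989)+1/4·(-40.823764)≈-27.385156; next y=-7/10·23.988436+3/4·(-27.385156)≈-37.330773
n=12: y≈-37.330773, sp=-3, e=sp−y≈34.330773; I≈19.590784, D=e−e_prev≈61.319209; u=1/2·34.330773+1/4·19.590784+1/4·61.319209≈37.392885; next y=-7/10·(-37.330773)+3/4·37.392885≈54.176204
n=13: y≈54.176204, sp=-3, e=sp−y≈-57.176204; I≈-37.585421, D=e−e_prev≈-91.506977; u=1/2·(-57.176204)+1/4·(-37.585421)+1/4·(-91.506977)≈-60.861202; next y=-7/10·54.176204+3/4·(-60.861202)≈-83.569244

0 1 1.000 0.000
1 1 0.250 0.750
2 1 1.588 -0.338
3 1 -0.114 1.427
4 1 2.731 -1.085
5 1 -1.268 2.808
6 1 4.978 -2.916
7 1 -4.165 5.774
8 1 9.754 -7.166
9 1 -10.937 12.332
10 -3 16.272 -16.835
11 -3 -27.385 23.988
12 -3 37.393 -37.331
13 -3 -60.861 54.176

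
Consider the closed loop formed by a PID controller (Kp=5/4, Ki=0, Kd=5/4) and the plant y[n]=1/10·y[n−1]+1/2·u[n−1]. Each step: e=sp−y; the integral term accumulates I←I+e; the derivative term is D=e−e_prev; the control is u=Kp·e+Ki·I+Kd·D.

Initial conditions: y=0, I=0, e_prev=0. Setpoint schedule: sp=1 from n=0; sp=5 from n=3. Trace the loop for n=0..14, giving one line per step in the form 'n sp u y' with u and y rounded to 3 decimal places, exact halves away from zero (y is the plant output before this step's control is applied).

0 1 2.500 0.000
1 1 -1.875 1.250
2 1 4.844 -0.813
3 5 4.383 2.341
4 5 3.112 2.425
5 5 4.785 1.799
6 5 2.067 2.573
7 5 6.239 1.291
8 5 -0.258 3.248
9 5 9.821 0.196
10 5 -5.830 4.930
11 5 18.468 -2.422
12 5 -19.257 8.992
13 5 39.312 -8.729
14 5 -51.619 18.783

(exact arithmetic carried between steps; '≈' marks a value shown rounded to 6 d.p. or computed from one; I and e_prev carry over from the previous line; the table rounds u and y to 3 d.p., halves away from zero)
n=0: y=0, sp=1, e=sp−y=1; I=1, D=e−e_prev=1; u=5/4·1+0·1+5/4·1=2.5; next y=1/10·0+1/2·2.5=1.25
n=1: y=1.25, sp=1, e=sp−y=-0.25; I=0.75, D=e−e_prev=-1.25; u=5/4·(-0.25)+0·0.75+5/4·(-1.25)=-1.875; next y=1/10·1.25+1/2·(-1.875)=-0.8125
n=2: y=-0.8125, sp=1, e=sp−y=1.8125; I=2.5625, D=e−e_prev=2.0625; u=5/4·1.8125+0·2.5625+5/4·2.0625=4.84375; next y=1/10·(-0.8125)+1/2·4.84375=2.340625
n=3: y=2.340625, sp=5, e=sp−y=2.659375; I=5.221875, D=e−e_prev=0.846875; u=5/4·2.659375+0·5.221875+5/4·0.846875≈4.382813; next y=1/10·2.340625+1/2·4.382813≈2.425469
n=4: y≈2.425469, sp=5, e=sp−y≈2.574531; I≈7.796406, D=e−e_prev≈-0.084844; u=5/4·2.574531+0·7.796406+5/4·(-0.084844)≈3.112109; next y=1/10·2.425469+1/2·3.112109≈1.798602
n=5: y≈1.798602, sp=5, e=sp−y≈3.201398; I≈10.997805, D=e−e_prev≈0.626867; u=5/4·3.201398+0·10.997805+5/4·0.626867≈4.785332; next y=1/10·1.798602+1/2·4.785332≈2.572526
n=6: y≈2.572526, sp=5, e=sp−y≈2.427474; I≈13.425279, D=e−e_prev≈-0.773925; u=5/4·2.427474+0·13.425279+5/4·(-0.773925)≈2.066937; next y=1/10·2.572526+1/2·2.066937≈1.290721
n=7: y≈1.290721, sp=5, e=sp−y≈3.709279; I≈17.134558, D=e−e_prev≈1.281805; u=5/4·3.709279+0·17.134558+5/4·1.281805≈6.238856; next y=1/10·1.290721+1/2·6.238856≈3.248500
n=8: y≈3.248500, sp=5, e=sp−y≈1.751500; I≈18.886058, D=e−e_prev≈-1.957779; u=5/4·1.751500+0·18.886058+5/4·(-1.957779)≈-0.257849; next y=1/10·3.248500+1/2·(-0.257849)≈0.195926
n=9: y≈0.195926, sp=5, e=sp−y≈4.804074; I≈23.690132, D=e−e_prev≈3.052574; u=5/4·4.804074+0·23.690132+5/4·3.052574≈9.820810; next y=1/10·0.195926+1/2·9.820810≈4.929998
n=10: y≈4.929998, sp=5, e=sp−y≈0.070002; I≈23.760134, D=e−e_prev≈-4.734072; u=5/4·0.070002+0·23.760134+5/4·(-4.734072)≈-5.830087; next y=1/10·4.929998+1/2·(-5.830087)≈-2.422044
n=11: y≈-2.422044, sp=5, e=sp−y≈7.422044; I≈31.182178, D=e−e_prev≈7.352042; u=5/4·7.422044+0·31.182178+5/4·7.352042≈18.467607; next y=1/10·(-2.422044)+1/2·18.467607≈8.991599
n=12: y≈8.991599, sp=5, e=sp−y≈-3.991599; I≈27.190579, D=e−e_prev≈-11.413643; u=5/4·(-3.991599)+0·27.190579+5/4·(-11.413643)≈-19.256553; next y=1/10·8.991599+1/2·(-19.256553)≈-8.729116
n=13: y≈-8.729116, sp=5, e=sp−y≈13.729116; I≈40.919695, D=e−e_prev≈17.720716; u=5/4·13.729116+0·40.919695+5/4·17.720716≈39.312290; next y=1/10·(-8.729116)+1/2·39.312290≈18.783233
n=14: y≈18.783233, sp=5, e=sp−y≈-13.783233; I≈27.136462, D=e−e_prev≈-27.512350; u=5/4·(-13.783233)+0·27.136462+5/4·(-27.512350)≈-51.619479; next y=1/10·18.783233+1/2·(-51.619479)≈-23.931416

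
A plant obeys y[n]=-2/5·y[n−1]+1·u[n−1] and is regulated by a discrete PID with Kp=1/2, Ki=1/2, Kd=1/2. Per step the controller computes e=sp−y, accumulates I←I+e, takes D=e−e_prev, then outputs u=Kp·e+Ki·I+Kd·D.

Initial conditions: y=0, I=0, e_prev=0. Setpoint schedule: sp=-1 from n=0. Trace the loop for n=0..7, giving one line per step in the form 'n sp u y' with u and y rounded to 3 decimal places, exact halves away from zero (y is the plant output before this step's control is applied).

0 -1 -1.500 0.000
1 -1 0.750 -1.500
2 -1 -4.025 1.350
3 -1 5.098 -4.565
4 -1 -13.310 6.924
5 -1 22.977 -16.080
6 -1 -49.218 29.409
7 -1 93.907 -60.981

(exact arithmetic carried between steps; '≈' marks a value shown rounded to 6 d.p. or computed from one; I and e_prev carry over from the previous line; the table rounds u and y to 3 d.p., halves away from zero)
n=0: y=0, sp=-1, e=sp−y=-1; I=-1, D=e−e_prev=-1; u=1/2·(-1)+1/2·(-1)+1/2·(-1)=-1.5; next y=-2/5·0+1·(-1.5)=-1.5
n=1: y=-1.5, sp=-1, e=sp−y=0.5; I=-0.5, D=e−e_prev=1.5; u=1/2·0.5+1/2·(-0.5)+1/2·1.5=0.75; next y=-2/5·(-1.5)+1·0.75=1.35
n=2: y=1.35, sp=-1, e=sp−y=-2.35; I=-2.85, D=e−e_prev=-2.85; u=1/2·(-2.35)+1/2·(-2.85)+1/2·(-2.85)=-4.025; next y=-2/5·1.35+1·(-4.025)=-4.565
n=3: y=-4.565, sp=-1, e=sp−y=3.565; I=0.715, D=e−e_prev=5.915; u=1/2·3.565+1/2·0.715+1/2·5.915=5.0975; next y=-2/5·(-4.565)+1·5.0975=6.9235
n=4: y=6.9235, sp=-1, e=sp−y=-7.9235; I=-7.2085, D=e−e_prev=-11.4885; u=1/2·(-7.9235)+1/2·(-7.2085)+1/2·(-11.4885)=-13.31025; next y=-2/5·6.9235+1·(-13.31025)=-16.07965
n=5: y=-16.07965, sp=-1, e=sp−y=15.07965; I=7.87115, D=e−e_prev=23.00315; u=1/2·15.07965+1/2·7.87115+1/2·23.00315=22.976975; next y=-2/5·(-16.07965)+1·22.976975=29.408835
n=6: y=29.408835, sp=-1, e=sp−y=-30.408835; I=-22.537685, D=e−e_prev=-45.488485; u=1/2·(-30.408835)+1/2·(-22.537685)+1/2·(-45.488485)≈-49.217503; next y=-2/5·29.408835+1·(-49.217503)≈-60.981037
n=7: y≈-60.981037, sp=-1, e=sp−y≈59.981037; I≈37.443352, D=e−e_prev≈90.389872; u=1/2·59.981037+1/2·37.443352+1/2·90.389872≈93.907130; next y=-2/5·(-60.981037)+1·93.907130≈118.299544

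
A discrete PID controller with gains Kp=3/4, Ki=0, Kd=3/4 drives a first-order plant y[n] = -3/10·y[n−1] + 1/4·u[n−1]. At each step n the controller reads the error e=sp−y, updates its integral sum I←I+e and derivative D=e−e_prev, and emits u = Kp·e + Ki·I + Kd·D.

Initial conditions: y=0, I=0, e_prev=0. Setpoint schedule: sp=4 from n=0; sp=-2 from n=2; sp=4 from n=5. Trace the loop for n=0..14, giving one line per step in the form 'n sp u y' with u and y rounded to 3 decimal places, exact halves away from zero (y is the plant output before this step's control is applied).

0 4 6.000 0.000
1 4 0.750 1.500
2 -2 -4.481 -0.263
3 -2 -0.135 -1.042
4 -2 -2.699 0.279
5 4 8.847 -0.759
6 4 -1.228 2.439
7 4 6.388 -1.039
8 4 -0.642 1.909
9 4 5.531 -0.733
10 4 0.046 1.603
11 4 4.906 -0.469
12 4 0.597 1.367
13 4 4.417 -0.261
14 4 1.031 1.182

(exact arithmetic carried between steps; '≈' marks a value shown rounded to 6 d.p. or computed from one; I and e_prev carry over from the previous line; the table rounds u and y to 3 d.p., halves away from zero)
n=0: y=0, sp=4, e=sp−y=4; I=4, D=e−e_prev=4; u=3/4·4+0·4+3/4·4=6; next y=-3/10·0+1/4·6=1.5
n=1: y=1.5, sp=4, e=sp−y=2.5; I=6.5, D=e−e_prev=-1.5; u=3/4·2.5+0·6.5+3/4·(-1.5)=0.75; next y=-3/10·1.5+1/4·0.75=-0.2625
n=2: y=-0.2625, sp=-2, e=sp−y=-1.7375; I=4.7625, D=e−e_prev=-4.2375; u=3/4·(-1.7375)+0·4.7625+3/4·(-4.2375)=-4.48125; next y=-3/10·(-0.2625)+1/4·(-4.48125)≈-1.041563
n=3: y≈-1.041563, sp=-2, e=sp−y≈-0.958438; I≈3.804063, D=e−e_prev≈0.779063; u=3/4·(-0.958438)+0·3.804063+3/4·0.779063≈-0.134531; next y=-3/10·(-1.041563)+1/4·(-0.134531)≈0.278836
n=4: y≈0.278836, sp=-2, e=sp−y≈-2.278836; I≈1.525227, D=e−e_prev≈-1.320398; u=3/4·(-2.278836)+0·1.525227+3/4·(-1.320398)≈-2.699426; next y=-3/10·0.278836+1/4·(-2.699426)≈-0.758507
n=5: y≈-0.758507, sp=4, e=sp−y≈4.758507; I≈6.283734, D=e−e_prev≈7.037343; u=3/4·4.758507+0·6.283734+3/4·7.037343≈8.846888; next y=-3/10·(-0.758507)+1/4·8.846888≈2.439274
n=6: y≈2.439274, sp=4, e=sp−y≈1.560726; I≈7.844460, D=e−e_prev≈-3.197781; u=3/4·1.560726+0·7.844460+3/4·(-3.197781)≈-1.227792; next y=-3/10·2.439274+1/4·(-1.227792)≈-1.038730
n=7: y≈-1.038730, sp=4, e=sp−y≈5.038730; I≈12.883190, D=e−e_prev≈3.478004; u=3/4·5.038730+0·12.883190+3/4·3.478004≈6.387551; next y=-3/10·(-1.038730)+1/4·6.387551≈1.908507
n=8: y≈1.908507, sp=4, e=sp−y≈2.091493; I≈14.974683, D=e−e_prev≈-2.947237; u=3/4·2.091493+0·14.974683+3/4·(-2.947237)≈-0.641808; next y=-3/10·1.908507+1/4·(-0.641808)≈-0.733004
n=9: y≈-0.733004, sp=4, e=sp−y≈4.733004; I≈19.707687, D=e−e_prev≈2.641511; u=3/4·4.733004+0·19.707687+3/4·2.641511≈5.530886; next y=-3/10·(-0.733004)+1/4·5.530886≈1.602623
n=10: y≈1.602623, sp=4, e=sp−y≈2.397377; I≈22.105064, D=e−e_prev≈-2.335627; u=3/4·2.397377+0·22.105064+3/4·(-2.335627)≈0.046313; next y=-3/10·1.602623+1/4·0.046313≈-0.469209
n=11: y≈-0.469209, sp=4, e=sp−y≈4.469209; I≈26.574273, D=e−e_prev≈2.071831; u=3/4·4.469209+0·26.574273+3/4·2.071831≈4.905780; next y=-3/10·(-0.469209)+1/4·4.905780≈1.367208
n=12: y≈1.367208, sp=4, e=sp−y≈2.632792; I≈29.207065, D=e−e_prev≈-1.836416; u=3/4·2.632792+0·29.207065+3/4·(-1.836416)≈0.597282; next y=-3/10·1.367208+1/4·0.597282≈-0.260842
n=13: y≈-0.260842, sp=4, e=sp−y≈4.260842; I≈33.467907, D=e−e_prev≈1.628049; u=3/4·4.260842+0·33.467907+3/4·1.628049≈4.416668; next y=-3/10·(-0.260842)+1/4·4.416668≈1.182420
n=14: y≈1.182420, sp=4, e=sp−y≈2.817580; I≈36.285488, D=e−e_prev≈-1.443261; u=3/4·2.817580+0·36.285488+3/4·(-1.443261)≈1.030739; next y=-3/10·1.182420+1/4·1.030739≈-0.097041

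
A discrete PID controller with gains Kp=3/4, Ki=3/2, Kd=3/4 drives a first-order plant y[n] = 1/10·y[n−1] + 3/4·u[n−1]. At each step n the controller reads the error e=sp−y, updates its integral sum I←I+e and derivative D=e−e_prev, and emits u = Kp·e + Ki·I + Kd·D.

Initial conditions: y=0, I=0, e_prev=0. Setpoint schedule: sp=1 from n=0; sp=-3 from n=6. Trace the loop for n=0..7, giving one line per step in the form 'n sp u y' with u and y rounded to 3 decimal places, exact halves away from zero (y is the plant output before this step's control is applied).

(exact arithmetic carried between steps; '≈' marks a value shown rounded to 6 d.p. or computed from one; I and e_prev carry over from the previous line; the table rounds u and y to 3 d.p., halves away from zero)
n=0: y=0, sp=1, e=sp−y=1; I=1, D=e−e_prev=1; u=3/4·1+3/2·1+3/4·1=3; next y=1/10·0+3/4·3=2.25
n=1: y=2.25, sp=1, e=sp−y=-1.25; I=-0.25, D=e−e_prev=-2.25; u=3/4·(-1.25)+3/2·(-0.25)+3/4·(-2.25)=-3; next y=1/10·2.25+3/4·(-3)=-2.025
n=2: y=-2.025, sp=1, e=sp−y=3.025; I=2.775, D=e−e_prev=4.275; u=3/4·3.025+3/2·2.775+3/4·4.275=9.6375; next y=1/10·(-2.025)+3/4·9.6375=7.025625
n=3: y=7.025625, sp=1, e=sp−y=-6.025625; I=-3.250625, D=e−e_prev=-9.050625; u=3/4·(-6.025625)+3/2·(-3.250625)+3/4·(-9.050625)=-16.183125; next y=1/10·7.025625+3/4·(-16.183125)≈-11.434781
n=4: y≈-11.434781, sp=1, e=sp−y≈12.434781; I≈9.184156, D=e−e_prev≈18.460406; u=3/4·12.434781+3/2·9.184156+3/4·18.460406≈36.947625; next y=1/10·(-11.434781)+3/4·36.947625≈26.567241
n=5: y≈26.567241, sp=1, e=sp−y≈-25.567241; I≈-16.383084, D=e−e_prev≈-38.002022; u=3/4·(-25.567241)+3/2·(-16.383084)+3/4·(-38.002022)≈-72.251573; next y=1/10·26.567241+3/4·(-72.251573)≈-51.531956
n=6: y≈-51.531956, sp=-3, e=sp−y≈48.531956; I≈32.148872, D=e−e_prev≈74.099197; u=3/4·48.531956+3/2·32.148872+3/4·74.099197≈140.196672; next y=1/10·(-51.531956)+3/4·140.196672≈99.994308
n=7: y≈99.994308, sp=-3, e=sp−y≈-102.994308; I≈-70.845437, D=e−e_prev≈-151.526264; u=3/4·(-102.994308)+3/2·(-70.845437)+3/4·(-151.526264)≈-297.158585; next y=1/10·99.994308+3/4·(-297.158585)≈-212.869508

0 1 3.000 0.000
1 1 -3.000 2.250
2 1 9.638 -2.025
3 1 -16.183 7.026
4 1 36.948 -11.435
5 1 -72.252 26.567
6 -3 140.197 -51.532
7 -3 -297.159 99.994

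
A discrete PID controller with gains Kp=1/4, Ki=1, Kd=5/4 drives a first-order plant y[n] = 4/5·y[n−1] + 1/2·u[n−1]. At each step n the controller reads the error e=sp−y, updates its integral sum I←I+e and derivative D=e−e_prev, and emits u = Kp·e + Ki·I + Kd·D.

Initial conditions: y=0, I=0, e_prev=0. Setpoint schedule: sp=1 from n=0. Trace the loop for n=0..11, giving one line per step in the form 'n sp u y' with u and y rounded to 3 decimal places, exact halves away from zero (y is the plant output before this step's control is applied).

0 1 2.500 0.000
1 1 -0.875 1.250
2 1 2.156 0.563
3 1 -0.680 1.528
4 1 1.613 0.883
5 1 -0.651 1.513
6 1 1.194 0.884
7 1 -0.526 1.304
8 1 1.004 0.781
9 1 -0.296 1.127
10 1 0.943 0.753
11 1 -0.079 1.074

(exact arithmetic carried between steps; '≈' marks a value shown rounded to 6 d.p. or computed from one; I and e_prev carry over from the previous line; the table rounds u and y to 3 d.p., halves away from zero)
n=0: y=0, sp=1, e=sp−y=1; I=1, D=e−e_prev=1; u=1/4·1+1·1+5/4·1=2.5; next y=4/5·0+1/2·2.5=1.25
n=1: y=1.25, sp=1, e=sp−y=-0.25; I=0.75, D=e−e_prev=-1.25; u=1/4·(-0.25)+1·0.75+5/4·(-1.25)=-0.875; next y=4/5·1.25+1/2·(-0.875)=0.5625
n=2: y=0.5625, sp=1, e=sp−y=0.4375; I=1.1875, D=e−e_prev=0.6875; u=1/4·0.4375+1·1.1875+5/4·0.6875=2.15625; next y=4/5·0.5625+1/2·2.15625=1.528125
n=3: y=1.528125, sp=1, e=sp−y=-0.528125; I=0.659375, D=e−e_prev=-0.965625; u=1/4·(-0.528125)+1·0.659375+5/4·(-0.965625)≈-0.679688; next y=4/5·1.528125+1/2·(-0.679688)≈0.882656
n=4: y≈0.882656, sp=1, e=sp−y≈0.117344; I≈0.776719, D=e−e_prev≈0.645469; u=1/4·0.117344+1·0.776719+5/4·0.645469≈1.612891; next y=4/5·0.882656+1/2·1.612891≈1.512570
n=5: y≈1.512570, sp=1, e=sp−y≈-0.512570; I≈0.264148, D=e−e_prev≈-0.629914; u=1/4·(-0.512570)+1·0.264148+5/4·(-0.629914)≈-0.651387; next y=4/5·1.512570+1/2·(-0.651387)≈0.884363
n=6: y≈0.884363, sp=1, e=sp−y≈0.115637; I≈0.379786, D=e−e_prev≈0.628207; u=1/4·0.115637+1·0.379786+5/4·0.628207≈1.193954; next y=4/5·0.884363+1/2·1.193954≈1.304467
n=7: y≈1.304467, sp=1, e=sp−y≈-0.304467; I≈0.075318, D=e−e_prev≈-0.420104; u=1/4·(-0.304467)+1·0.075318+5/4·(-0.420104)≈-0.525929; next y=4/5·1.304467+1/2·(-0.525929)≈0.780609
n=8: y≈0.780609, sp=1, e=sp−y≈0.219391; I≈0.294709, D=e−e_prev≈0.523858; u=1/4·0.219391+1·0.294709+5/4·0.523858≈1.004379; next y=4/5·0.780609+1/2·1.004379≈1.126677
n=9: y≈1.126677, sp=1, e=sp−y≈-0.126677; I≈0.168032, D=e−e_prev≈-0.346068; u=1/4·(-0.126677)+1·0.168032+5/4·(-0.346068)≈-0.296222; next y=4/5·1.126677+1/2·(-0.296222)≈0.753231
n=10: y≈0.753231, sp=1, e=sp−y≈0.246769; I≈0.414801, D=e−e_prev≈0.373446; u=1/4·0.246769+1·0.414801+5/4·0.373446≈0.943302; next y=4/5·0.753231+1/2·0.943302≈1.074235
n=11: y≈1.074235, sp=1, e=sp−y≈-0.074235; I≈0.340566, D=e−e_prev≈-0.321005; u=1/4·(-0.074235)+1·0.340566+5/4·(-0.321005)≈-0.079249; next y=4/5·1.074235+1/2·(-0.079249)≈0.819764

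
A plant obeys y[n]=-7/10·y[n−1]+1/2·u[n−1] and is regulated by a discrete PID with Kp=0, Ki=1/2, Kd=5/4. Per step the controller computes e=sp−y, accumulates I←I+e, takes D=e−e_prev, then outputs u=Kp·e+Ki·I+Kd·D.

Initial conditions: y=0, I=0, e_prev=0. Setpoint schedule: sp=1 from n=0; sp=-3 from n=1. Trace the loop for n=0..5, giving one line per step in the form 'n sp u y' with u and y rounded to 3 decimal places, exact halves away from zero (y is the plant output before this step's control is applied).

(exact arithmetic carried between steps; '≈' marks a value shown rounded to 6 d.p. or computed from one; I and e_prev carry over from the previous line; the table rounds u and y to 3 d.p., halves away from zero)
n=0: y=0, sp=1, e=sp−y=1; I=1, D=e−e_prev=1; u=0·1+1/2·1+5/4·1=1.75; next y=-7/10·0+1/2·1.75=0.875
n=1: y=0.875, sp=-3, e=sp−y=-3.875; I=-2.875, D=e−e_prev=-4.875; u=0·(-3.875)+1/2·(-2.875)+5/4·(-4.875)=-7.53125; next y=-7/10·0.875+1/2·(-7.53125)=-4.378125
n=2: y=-4.378125, sp=-3, e=sp−y=1.378125; I=-1.496875, D=e−e_prev=5.253125; u=0·1.378125+1/2·(-1.496875)+5/4·5.253125≈5.817969; next y=-7/10·(-4.378125)+1/2·5.817969≈5.973672
n=3: y≈5.973672, sp=-3, e=sp−y≈-8.973672; I≈-10.470547, D=e−e_prev≈-10.351797; u=0·(-8.973672)+1/2·(-10.470547)+5/4·(-10.351797)≈-18.175020; next y=-7/10·5.973672+1/2·(-18.175020)≈-13.269080
n=4: y≈-13.269080, sp=-3, e=sp−y≈10.269080; I≈-0.201467, D=e−e_prev≈19.242752; u=0·10.269080+1/2·(-0.201467)+5/4·19.242752≈23.952707; next y=-7/10·(-13.269080)+1/2·23.952707≈21.264709
n=5: y≈21.264709, sp=-3, e=sp−y≈-24.264709; I≈-24.466176, D=e−e_prev≈-34.533789; u=0·(-24.264709)+1/2·(-24.466176)+5/4·(-34.533789)≈-55.400325; next y=-7/10·21.264709+1/2·(-55.400325)≈-42.585459

0 1 1.750 0.000
1 -3 -7.531 0.875
2 -3 5.818 -4.378
3 -3 -18.175 5.974
4 -3 23.953 -13.269
5 -3 -55.400 21.265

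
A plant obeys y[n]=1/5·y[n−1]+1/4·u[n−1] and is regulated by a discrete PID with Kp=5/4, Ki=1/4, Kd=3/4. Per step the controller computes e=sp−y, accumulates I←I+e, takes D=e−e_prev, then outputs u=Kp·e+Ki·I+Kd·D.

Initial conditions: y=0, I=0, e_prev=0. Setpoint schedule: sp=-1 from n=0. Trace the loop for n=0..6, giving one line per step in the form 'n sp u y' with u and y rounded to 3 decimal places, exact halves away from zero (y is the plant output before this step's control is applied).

0 -1 -2.250 0.000
1 -1 -0.484 -0.563
2 -1 -1.756 -0.234
3 -1 -1.133 -0.486
4 -1 -1.688 -0.381
5 -1 -1.499 -0.498
6 -1 -1.766 -0.474

(exact arithmetic carried between steps; '≈' marks a value shown rounded to 6 d.p. or computed from one; I and e_prev carry over from the previous line; the table rounds u and y to 3 d.p., halves away from zero)
n=0: y=0, sp=-1, e=sp−y=-1; I=-1, D=e−e_prev=-1; u=5/4·(-1)+1/4·(-1)+3/4·(-1)=-2.25; next y=1/5·0+1/4·(-2.25)=-0.5625
n=1: y=-0.5625, sp=-1, e=sp−y=-0.4375; I=-1.4375, D=e−e_prev=0.5625; u=5/4·(-0.4375)+1/4·(-1.4375)+3/4·0.5625=-0.484375; next y=1/5·(-0.5625)+1/4·(-0.484375)≈-0.233594
n=2: y≈-0.233594, sp=-1, e=sp−y≈-0.766406; I≈-2.203906, D=e−e_prev≈-0.328906; u=5/4·(-0.766406)+1/4·(-2.203906)+3/4·(-0.328906)≈-1.755664; next y=1/5·(-0.233594)+1/4·(-1.755664)≈-0.485635
n=3: y≈-0.485635, sp=-1, e=sp−y≈-0.514365; I≈-2.718271, D=e−e_prev≈0.252041; u=5/4·(-0.514365)+1/4·(-2.718271)+3/4·0.252041≈-1.133494; next y=1/5·(-0.485635)+1/4·(-1.133494)≈-0.380500
n=4: y≈-0.380500, sp=-1, e=sp−y≈-0.619500; I≈-3.337771, D=e−e_prev≈-0.105134; u=5/4·(-0.619500)+1/4·(-3.337771)+3/4·(-0.105134)≈-1.687668; next y=1/5·(-0.380500)+1/4·(-1.687668)≈-0.498017
n=5: y≈-0.498017, sp=-1, e=sp−y≈-0.501983; I≈-3.839754, D=e−e_prev≈0.117517; u=5/4·(-0.501983)+1/4·(-3.839754)+3/4·0.117517≈-1.499280; next y=1/5·(-0.498017)+1/4·(-1.499280)≈-0.474423
n=6: y≈-0.474423, sp=-1, e=sp−y≈-0.525577; I≈-4.365331, D=e−e_prev≈-0.023594; u=5/4·(-0.525577)+1/4·(-4.365331)+3/4·(-0.023594)≈-1.765999; next y=1/5·(-0.474423)+1/4·(-1.765999)≈-0.536384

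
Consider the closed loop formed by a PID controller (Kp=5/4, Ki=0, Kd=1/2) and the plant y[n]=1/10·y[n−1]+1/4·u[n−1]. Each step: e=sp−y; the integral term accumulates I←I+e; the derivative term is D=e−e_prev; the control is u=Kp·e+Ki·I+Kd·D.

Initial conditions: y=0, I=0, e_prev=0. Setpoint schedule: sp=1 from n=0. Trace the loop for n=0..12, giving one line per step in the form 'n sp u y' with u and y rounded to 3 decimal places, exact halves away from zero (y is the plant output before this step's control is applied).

0 1 1.750 0.000
1 1 0.484 0.438
2 1 1.180 0.165
3 1 0.787 0.312
4 1 1.007 0.228
5 1 0.884 0.275
6 1 0.953 0.248
7 1 0.914 0.263
8 1 0.936 0.255
9 1 0.923 0.259
10 1 0.930 0.257
11 1 0.926 0.258
12 1 0.929 0.257

(exact arithmetic carried between steps; '≈' marks a value shown rounded to 6 d.p. or computed from one; I and e_prev carry over from the previous line; the table rounds u and y to 3 d.p., halves away from zero)
n=0: y=0, sp=1, e=sp−y=1; I=1, D=e−e_prev=1; u=5/4·1+0·1+1/2·1=1.75; next y=1/10·0+1/4·1.75=0.4375
n=1: y=0.4375, sp=1, e=sp−y=0.5625; I=1.5625, D=e−e_prev=-0.4375; u=5/4·0.5625+0·1.5625+1/2·(-0.4375)=0.484375; next y=1/10·0.4375+1/4·0.484375≈0.164844
n=2: y≈0.164844, sp=1, e=sp−y≈0.835156; I≈2.397656, D=e−e_prev≈0.272656; u=5/4·0.835156+0·2.397656+1/2·0.272656≈1.180273; next y=1/10·0.164844+1/4·1.180273≈0.311553
n=3: y≈0.311553, sp=1, e=sp−y≈0.688447; I≈3.086104, D=e−e_prev≈-0.146709; u=5/4·0.688447+0·3.086104+1/2·(-0.146709)≈0.787205; next y=1/10·0.311553+1/4·0.787205≈0.227956
n=4: y≈0.227956, sp=1, e=sp−y≈0.772044; I≈3.858147, D=e−e_prev≈0.083596; u=5/4·0.772044+0·3.858147+1/2·0.083596≈1.006853; next y=1/10·0.227956+1/4·1.006853≈0.274509
n=5: y≈0.274509, sp=1, e=sp−y≈0.725491; I≈4.583638, D=e−e_prev≈-0.046552; u=5/4·0.725491+0·4.583638+1/2·(-0.046552)≈0.883588; next y=1/10·0.274509+1/4·0.883588≈0.248348
n=6: y≈0.248348, sp=1, e=sp−y≈0.751652; I≈5.335290, D=e−e_prev≈0.026161; u=5/4·0.751652+0·5.335290+1/2·0.026161≈0.952646; next y=1/10·0.248348+1/4·0.952646≈0.262996
n=7: y≈0.262996, sp=1, e=sp−y≈0.737004; I≈6.072294, D=e−e_prev≈-0.014648; u=5/4·0.737004+0·6.072294+1/2·(-0.014648)≈0.913931; next y=1/10·0.262996+1/4·0.913931≈0.254782
n=8: y≈0.254782, sp=1, e=sp−y≈0.745218; I≈6.817512, D=e−e_prev≈0.008214; u=5/4·0.745218+0·6.817512+1/2·0.008214≈0.935629; next y=1/10·0.254782+1/4·0.935629≈0.259386
n=9: y≈0.259386, sp=1, e=sp−y≈0.740614; I≈7.558126, D=e−e_prev≈-0.004603; u=5/4·0.740614+0·7.558126+1/2·(-0.004603)≈0.923466; next y=1/10·0.259386+1/4·0.923466≈0.256805
n=10: y≈0.256805, sp=1, e=sp−y≈0.743195; I≈8.301321, D=e−e_prev≈0.002580; u=5/4·0.743195+0·8.301321+1/2·0.002580≈0.930284; next y=1/10·0.256805+1/4·0.930284≈0.258251
n=11: y≈0.258251, sp=1, e=sp−y≈0.741749; I≈9.043070, D=e−e_prev≈-0.001446; u=5/4·0.741749+0·9.043070+1/2·(-0.001446)≈0.926463; next y=1/10·0.258251+1/4·0.926463≈0.257441
n=12: y≈0.257441, sp=1, e=sp−y≈0.742559; I≈9.785629, D=e−e_prev≈0.000811; u=5/4·0.742559+0·9.785629+1/2·0.000811≈0.928604; next y=1/10·0.257441+1/4·0.928604≈0.257895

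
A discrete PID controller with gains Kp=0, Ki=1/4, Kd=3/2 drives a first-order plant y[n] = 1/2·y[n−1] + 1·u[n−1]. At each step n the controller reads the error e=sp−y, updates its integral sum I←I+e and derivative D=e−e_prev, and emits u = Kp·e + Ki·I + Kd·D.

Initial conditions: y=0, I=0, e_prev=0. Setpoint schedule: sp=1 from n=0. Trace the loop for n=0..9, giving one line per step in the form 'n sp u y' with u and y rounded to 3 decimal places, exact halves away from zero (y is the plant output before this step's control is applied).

(exact arithmetic carried between steps; '≈' marks a value shown rounded to 6 d.p. or computed from one; I and e_prev carry over from the previous line; the table rounds u and y to 3 d.p., halves away from zero)
n=0: y=0, sp=1, e=sp−y=1; I=1, D=e−e_prev=1; u=0·1+1/4·1+3/2·1=1.75; next y=1/2·0+1·1.75=1.75
n=1: y=1.75, sp=1, e=sp−y=-0.75; I=0.25, D=e−e_prev=-1.75; u=0·(-0.75)+1/4·0.25+3/2·(-1.75)=-2.5625; next y=1/2·1.75+1·(-2.5625)=-1.6875
n=2: y=-1.6875, sp=1, e=sp−y=2.6875; I=2.9375, D=e−e_prev=3.4375; u=0·2.6875+1/4·2.9375+3/2·3.4375=5.890625; next y=1/2·(-1.6875)+1·5.890625=5.046875
n=3: y=5.046875, sp=1, e=sp−y=-4.046875; I=-1.109375, D=e−e_prev=-6.734375; u=0·(-4.046875)+1/4·(-1.109375)+3/2·(-6.734375)≈-10.378906; next y=1/2·5.046875+1·(-10.378906)≈-7.855469
n=4: y≈-7.855469, sp=1, e=sp−y≈8.855469; I≈7.746094, D=e−e_prev≈12.902344; u=0·8.855469+1/4·7.746094+3/2·12.902344≈21.290039; next y=1/2·(-7.855469)+1·21.290039≈17.362305
n=5: y≈17.362305, sp=1, e=sp−y≈-16.362305; I≈-8.616211, D=e−e_prev≈-25.217773; u=0·(-16.362305)+1/4·(-8.616211)+3/2·(-25.217773)≈-39.980713; next y=1/2·17.362305+1·(-39.980713)≈-31.299561
n=6: y≈-31.299561, sp=1, e=sp−y≈32.299561; I≈23.683350, D=e−e_prev≈48.661865; u=0·32.299561+1/4·23.683350+3/2·48.661865≈78.913635; next y=1/2·(-31.299561)+1·78.913635≈63.263855
n=7: y≈63.263855, sp=1, e=sp−y≈-62.263855; I≈-38.580505, D=e−e_prev≈-94.563416; u=0·(-62.263855)+1/4·(-38.580505)+3/2·(-94.563416)≈-151.490250; next y=1/2·63.263855+1·(-151.490250)≈-119.858322
n=8: y≈-119.858322, sp=1, e=sp−y≈120.858322; I≈82.277817, D=e−e_prev≈183.122177; u=0·120.858322+1/4·82.277817+3/2·183.122177≈295.252720; next y=1/2·(-119.858322)+1·295.252720≈235.323559
n=9: y≈235.323559, sp=1, e=sp−y≈-234.323559; I≈-152.045742, D=e−e_prev≈-355.181881; u=0·(-234.323559)+1/4·(-152.045742)+3/2·(-355.181881)≈-570.784257; next y=1/2·235.323559+1·(-570.784257)≈-453.122478

0 1 1.750 0.000
1 1 -2.563 1.750
2 1 5.891 -1.688
3 1 -10.379 5.047
4 1 21.290 -7.855
5 1 -39.981 17.362
6 1 78.914 -31.300
7 1 -151.490 63.264
8 1 295.253 -119.858
9 1 -570.784 235.324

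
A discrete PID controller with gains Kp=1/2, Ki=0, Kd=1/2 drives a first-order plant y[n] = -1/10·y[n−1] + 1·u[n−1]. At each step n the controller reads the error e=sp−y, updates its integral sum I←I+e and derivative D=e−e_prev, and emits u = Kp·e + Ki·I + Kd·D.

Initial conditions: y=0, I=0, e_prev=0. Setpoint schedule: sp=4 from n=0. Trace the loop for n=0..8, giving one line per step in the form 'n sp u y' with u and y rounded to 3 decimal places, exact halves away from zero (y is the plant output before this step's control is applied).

(exact arithmetic carried between steps; '≈' marks a value shown rounded to 6 d.p. or computed from one; I and e_prev carry over from the previous line; the table rounds u and y to 3 d.p., halves away from zero)
n=0: y=0, sp=4, e=sp−y=4; I=4, D=e−e_prev=4; u=1/2·4+0·4+1/2·4=4; next y=-1/10·0+1·4=4
n=1: y=4, sp=4, e=sp−y=0; I=4, D=e−e_prev=-4; u=1/2·0+0·4+1/2·(-4)=-2; next y=-1/10·4+1·(-2)=-2.4
n=2: y=-2.4, sp=4, e=sp−y=6.4; I=10.4, D=e−e_prev=6.4; u=1/2·6.4+0·10.4+1/2·6.4=6.4; next y=-1/10·(-2.4)+1·6.4=6.64
n=3: y=6.64, sp=4, e=sp−y=-2.64; I=7.76, D=e−e_prev=-9.04; u=1/2·(-2.64)+0·7.76+1/2·(-9.04)=-5.84; next y=-1/10·6.64+1·(-5.84)=-6.504
n=4: y=-6.504, sp=4, e=sp−y=10.504; I=18.264, D=e−e_prev=13.144; u=1/2·10.504+0·18.264+1/2·13.144=11.824; next y=-1/10·(-6.504)+1·11.824=12.4744
n=5: y=12.4744, sp=4, e=sp−y=-8.4744; I=9.7896, D=e−e_prev=-18.9784; u=1/2·(-8.4744)+0·9.7896+1/2·(-18.9784)=-13.7264; next y=-1/10·12.4744+1·(-13.7264)=-14.97384
n=6: y=-14.97384, sp=4, e=sp−y=18.97384; I=28.76344, D=e−e_prev=27.44824; u=1/2·18.97384+0·28.76344+1/2·27.44824=23.21104; next y=-1/10·(-14.97384)+1·23.21104=24.708424
n=7: y=24.708424, sp=4, e=sp−y=-20.708424; I=8.055016, D=e−e_prev=-39.682264; u=1/2·(-20.708424)+0·8.055016+1/2·(-39.682264)=-30.195344; next y=-1/10·24.708424+1·(-30.195344)≈-32.666186
n=8: y≈-32.666186, sp=4, e=sp−y≈36.666186; I≈44.721202, D=e−e_prev≈57.374610; u=1/2·36.666186+0·44.721202+1/2·57.374610≈47.020398; next y=-1/10·(-32.666186)+1·47.020398≈50.287017

0 4 4.000 0.000
1 4 -2.000 4.000
2 4 6.400 -2.400
3 4 -5.840 6.640
4 4 11.824 -6.504
5 4 -13.726 12.474
6 4 23.211 -14.974
7 4 -30.195 24.708
8 4 47.020 -32.666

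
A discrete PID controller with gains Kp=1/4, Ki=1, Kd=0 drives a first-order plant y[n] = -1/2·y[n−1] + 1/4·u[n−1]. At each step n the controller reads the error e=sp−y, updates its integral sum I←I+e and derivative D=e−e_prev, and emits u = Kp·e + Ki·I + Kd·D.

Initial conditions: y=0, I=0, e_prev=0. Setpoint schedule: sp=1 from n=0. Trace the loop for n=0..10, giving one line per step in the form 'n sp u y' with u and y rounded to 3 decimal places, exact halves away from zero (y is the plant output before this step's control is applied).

(exact arithmetic carried between steps; '≈' marks a value shown rounded to 6 d.p. or computed from one; I and e_prev carry over from the previous line; the table rounds u and y to 3 d.p., halves away from zero)
n=0: y=0, sp=1, e=sp−y=1; I=1, D=e−e_prev=1; u=1/4·1+1·1+0·1=1.25; next y=-1/2·0+1/4·1.25=0.3125
n=1: y=0.3125, sp=1, e=sp−y=0.6875; I=1.6875, D=e−e_prev=-0.3125; u=1/4·0.6875+1·1.6875+0·(-0.3125)=1.859375; next y=-1/2·0.3125+1/4·1.859375≈0.308594
n=2: y≈0.308594, sp=1, e=sp−y≈0.691406; I≈2.378906, D=e−e_prev≈0.003906; u=1/4·0.691406+1·2.378906+0·0.003906≈2.551758; next y=-1/2·0.308594+1/4·2.551758≈0.483643
n=3: y≈0.483643, sp=1, e=sp−y≈0.516357; I≈2.895264, D=e−e_prev≈-0.175049; u=1/4·0.516357+1·2.895264+0·(-0.175049)≈3.024353; next y=-1/2·0.483643+1/4·3.024353≈0.514267
n=4: y≈0.514267, sp=1, e=sp−y≈0.485733; I≈3.380997, D=e−e_prev≈-0.030624; u=1/4·0.485733+1·3.380997+0·(-0.030624)≈3.502430; next y=-1/2·0.514267+1/4·3.502430≈0.618474
n=5: y≈0.618474, sp=1, e=sp−y≈0.381526; I≈3.762523, D=e−e_prev≈-0.104207; u=1/4·0.381526+1·3.762523+0·(-0.104207)≈3.857904; next y=-1/2·0.618474+1/4·3.857904≈0.655239
n=6: y≈0.655239, sp=1, e=sp−y≈0.344761; I≈4.107284, D=e−e_prev≈-0.036765; u=1/4·0.344761+1·4.107284+0·(-0.036765)≈4.193474; next y=-1/2·0.655239+1/4·4.193474≈0.720749
n=7: y≈0.720749, sp=1, e=sp−y≈0.279251; I≈4.386535, D=e−e_prev≈-0.065510; u=1/4·0.279251+1·4.386535+0·(-0.065510)≈4.456347; next y=-1/2·0.720749+1/4·4.456347≈0.753712
n=8: y≈0.753712, sp=1, e=sp−y≈0.246288; I≈4.632822, D=e−e_prev≈-0.032963; u=1/4·0.246288+1·4.632822+0·(-0.032963)≈4.694394; next y=-1/2·0.753712+1/4·4.694394≈0.796742
n=9: y≈0.796742, sp=1, e=sp−y≈0.203258; I≈4.836080, D=e−e_prev≈-0.043030; u=1/4·0.203258+1·4.836080+0·(-0.043030)≈4.886894; next y=-1/2·0.796742+1/4·4.886894≈0.823352
n=10: y≈0.823352, sp=1, e=sp−y≈0.176648; I≈5.012728, D=e−e_prev≈-0.026610; u=1/4·0.176648+1·5.012728+0·(-0.026610)≈5.056889; next y=-1/2·0.823352+1/4·5.056889≈0.852546

0 1 1.250 0.000
1 1 1.859 0.313
2 1 2.552 0.309
3 1 3.024 0.484
4 1 3.502 0.514
5 1 3.858 0.618
6 1 4.193 0.655
7 1 4.456 0.721
8 1 4.694 0.754
9 1 4.887 0.797
10 1 5.057 0.823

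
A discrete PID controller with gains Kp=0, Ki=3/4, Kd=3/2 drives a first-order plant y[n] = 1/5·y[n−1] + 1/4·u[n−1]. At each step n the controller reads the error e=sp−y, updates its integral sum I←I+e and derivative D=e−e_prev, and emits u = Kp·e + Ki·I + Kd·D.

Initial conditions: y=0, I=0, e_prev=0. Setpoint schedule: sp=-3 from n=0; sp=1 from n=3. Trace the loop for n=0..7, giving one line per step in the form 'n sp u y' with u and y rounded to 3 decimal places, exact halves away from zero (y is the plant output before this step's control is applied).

0 -3 -6.750 0.000
1 -3 -0.703 -1.688
2 -3 -6.861 -0.513
3 1 4.971 -1.818
4 1 -6.941 0.879
5 1 2.682 -1.559
6 1 -3.372 0.359
7 1 2.528 -0.771

(exact arithmetic carried between steps; '≈' marks a value shown rounded to 6 d.p. or computed from one; I and e_prev carry over from the previous line; the table rounds u and y to 3 d.p., halves away from zero)
n=0: y=0, sp=-3, e=sp−y=-3; I=-3, D=e−e_prev=-3; u=0·(-3)+3/4·(-3)+3/2·(-3)=-6.75; next y=1/5·0+1/4·(-6.75)=-1.6875
n=1: y=-1.6875, sp=-3, e=sp−y=-1.3125; I=-4.3125, D=e−e_prev=1.6875; u=0·(-1.3125)+3/4·(-4.3125)+3/2·1.6875=-0.703125; next y=1/5·(-1.6875)+1/4·(-0.703125)≈-0.513281
n=2: y≈-0.513281, sp=-3, e=sp−y≈-2.486719; I≈-6.799219, D=e−e_prev≈-1.174219; u=0·(-2.486719)+3/4·(-6.799219)+3/2·(-1.174219)≈-6.860742; next y=1/5·(-0.513281)+1/4·(-6.860742)≈-1.817842
n=3: y≈-1.817842, sp=1, e=sp−y≈2.817842; I≈-3.981377, D=e−e_prev≈5.304561; u=0·2.817842+3/4·(-3.981377)+3/2·5.304561≈4.970808; next y=1/5·(-1.817842)+1/4·4.970808≈0.879134
n=4: y≈0.879134, sp=1, e=sp−y≈0.120866; I≈-3.860511, D=e−e_prev≈-2.696975; u=0·0.120866+3/4·(-3.860511)+3/2·(-2.696975)≈-6.940846; next y=1/5·0.879134+1/4·(-6.940846)≈-1.559385
n=5: y≈-1.559385, sp=1, e=sp−y≈2.559385; I≈-1.301126, D=e−e_prev≈2.438518; u=0·2.559385+3/4·(-1.301126)+3/2·2.438518≈2.681933; next y=1/5·(-1.559385)+1/4·2.681933≈0.358606
n=6: y≈0.358606, sp=1, e=sp−y≈0.641394; I≈-0.659732, D=e−e_prev≈-1.917991; u=0·0.641394+3/4·(-0.659732)+3/2·(-1.917991)≈-3.371786; next y=1/5·0.358606+1/4·(-3.371786)≈-0.771225
n=7: y≈-0.771225, sp=1, e=sp−y≈1.771225; I≈1.111493, D=e−e_prev≈1.129832; u=0·1.771225+3/4·1.111493+3/2·1.129832≈2.528367; next y=1/5·(-0.771225)+1/4·2.528367≈0.477847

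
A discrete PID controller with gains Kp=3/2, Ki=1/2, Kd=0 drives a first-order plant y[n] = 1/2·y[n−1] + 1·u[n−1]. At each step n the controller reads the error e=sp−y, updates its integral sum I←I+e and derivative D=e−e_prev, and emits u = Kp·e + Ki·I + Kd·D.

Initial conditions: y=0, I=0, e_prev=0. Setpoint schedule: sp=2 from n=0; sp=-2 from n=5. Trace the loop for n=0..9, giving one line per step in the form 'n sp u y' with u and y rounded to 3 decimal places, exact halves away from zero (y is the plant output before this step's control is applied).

(exact arithmetic carried between steps; '≈' marks a value shown rounded to 6 d.p. or computed from one; I and e_prev carry over from the previous line; the table rounds u and y to 3 d.p., halves away from zero)
n=0: y=0, sp=2, e=sp−y=2; I=2, D=e−e_prev=2; u=3/2·2+1/2·2+0·2=4; next y=1/2·0+1·4=4
n=1: y=4, sp=2, e=sp−y=-2; I=0, D=e−e_prev=-4; u=3/2·(-2)+1/2·0+0·(-4)=-3; next y=1/2·4+1·(-3)=-1
n=2: y=-1, sp=2, e=sp−y=3; I=3, D=e−e_prev=5; u=3/2·3+1/2·3+0·5=6; next y=1/2·(-1)+1·6=5.5
n=3: y=5.5, sp=2, e=sp−y=-3.5; I=-0.5, D=e−e_prev=-6.5; u=3/2·(-3.5)+1/2·(-0.5)+0·(-6.5)=-5.5; next y=1/2·5.5+1·(-5.5)=-2.75
n=4: y=-2.75, sp=2, e=sp−y=4.75; I=4.25, D=e−e_prev=8.25; u=3/2·4.75+1/2·4.25+0·8.25=9.25; next y=1/2·(-2.75)+1·9.25=7.875
n=5: y=7.875, sp=-2, e=sp−y=-9.875; I=-5.625, D=e−e_prev=-14.625; u=3/2·(-9.875)+1/2·(-5.625)+0·(-14.625)=-17.625; next y=1/2·7.875+1·(-17.625)=-13.6875
n=6: y=-13.6875, sp=-2, e=sp−y=11.6875; I=6.0625, D=e−e_prev=21.5625; u=3/2·11.6875+1/2·6.0625+0·21.5625=20.5625; next y=1/2·(-13.6875)+1·20.5625=13.71875
n=7: y=13.71875, sp=-2, e=sp−y=-15.71875; I=-9.65625, D=e−e_prev=-27.40625; u=3/2·(-15.71875)+1/2·(-9.65625)+0·(-27.40625)=-28.40625; next y=1/2·13.71875+1·(-28.40625)=-21.546875
n=8: y=-21.546875, sp=-2, e=sp−y=19.546875; I=9.890625, D=e−e_prev=35.265625; u=3/2·19.546875+1/2·9.890625+0·35.265625=34.265625; next y=1/2·(-21.546875)+1·34.265625≈23.492188
n=9: y≈23.492188, sp=-2, e=sp−y≈-25.492188; I≈-15.601563, D=e−e_prev≈-45.039063; u=3/2·(-25.492188)+1/2·(-15.601563)+0·(-45.039063)≈-46.039063; next y=1/2·23.492188+1·(-46.039063)≈-34.292969

0 2 4.000 0.000
1 2 -3.000 4.000
2 2 6.000 -1.000
3 2 -5.500 5.500
4 2 9.250 -2.750
5 -2 -17.625 7.875
6 -2 20.563 -13.688
7 -2 -28.406 13.719
8 -2 34.266 -21.547
9 -2 -46.039 23.492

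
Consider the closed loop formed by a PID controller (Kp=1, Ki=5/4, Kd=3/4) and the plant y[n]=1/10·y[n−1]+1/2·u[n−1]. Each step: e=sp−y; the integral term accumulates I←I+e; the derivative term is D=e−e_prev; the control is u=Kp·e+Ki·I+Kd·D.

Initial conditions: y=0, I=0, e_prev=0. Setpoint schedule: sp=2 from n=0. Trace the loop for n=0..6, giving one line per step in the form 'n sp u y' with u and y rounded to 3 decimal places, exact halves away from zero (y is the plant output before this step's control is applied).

0 2 6.000 0.000
1 2 -2.000 3.000
2 2 10.100 -0.700
3 2 -6.340 4.980
4 2 17.151 -2.672
5 2 -15.689 8.308
6 2 30.627 -7.014

(exact arithmetic carried between steps; '≈' marks a value shown rounded to 6 d.p. or computed from one; I and e_prev carry over from the previous line; the table rounds u and y to 3 d.p., halves away from zero)
n=0: y=0, sp=2, e=sp−y=2; I=2, D=e−e_prev=2; u=1·2+5/4·2+3/4·2=6; next y=1/10·0+1/2·6=3
n=1: y=3, sp=2, e=sp−y=-1; I=1, D=e−e_prev=-3; u=1·(-1)+5/4·1+3/4·(-3)=-2; next y=1/10·3+1/2·(-2)=-0.7
n=2: y=-0.7, sp=2, e=sp−y=2.7; I=3.7, D=e−e_prev=3.7; u=1·2.7+5/4·3.7+3/4·3.7=10.1; next y=1/10·(-0.7)+1/2·10.1=4.98
n=3: y=4.98, sp=2, e=sp−y=-2.98; I=0.72, D=e−e_prev=-5.68; u=1·(-2.98)+5/4·0.72+3/4·(-5.68)=-6.34; next y=1/10·4.98+1/2·(-6.34)=-2.672
n=4: y=-2.672, sp=2, e=sp−y=4.672; I=5.392, D=e−e_prev=7.652; u=1·4.672+5/4·5.392+3/4·7.652=17.151; next y=1/10·(-2.672)+1/2·17.151=8.3083
n=5: y=8.3083, sp=2, e=sp−y=-6.3083; I=-0.9163, D=e−e_prev=-10.9803; u=1·(-6.3083)+5/4·(-0.9163)+3/4·(-10.9803)=-15.6889; next y=1/10·8.3083+1/2·(-15.6889)=-7.01362
n=6: y=-7.01362, sp=2, e=sp−y=9.01362; I=8.09732, D=e−e_prev=15.32192; u=1·9.01362+5/4·8.09732+3/4·15.32192=30.62671; next y=1/10·(-7.01362)+1/2·30.62671=14.611993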